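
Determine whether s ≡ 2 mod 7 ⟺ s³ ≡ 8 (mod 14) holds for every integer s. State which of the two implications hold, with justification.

(⟹) This fails: take s = 9. Then 9 ≡ 2 (mod 7), but 9³ = 729 ≡ 1 (mod 14), not 8.

(⟸) This fails: take s = 4. Then 4³ = 64 ≡ 8 (mod 14), yet 4 ≡ 4 (mod 7), not 2.

(⇒) fails and (⇐) fails.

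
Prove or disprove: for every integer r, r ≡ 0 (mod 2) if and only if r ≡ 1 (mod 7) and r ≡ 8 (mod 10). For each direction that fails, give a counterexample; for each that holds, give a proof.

(→) This fails: r = 0 gives 0 ≡ 0 (mod 2) but 0 ≡ 0 (mod 7), so the conjunction on the right does not hold.

(←) Conversely, if r ≡ 1 (mod 7) and r ≡ 8 (mod 10), then by the Chinese remainder theorem r ≡ 8 (mod 70). Since 8 ≡ 0 (mod 2) and 2 ∣ 70, we get r ≡ 0 (mod 2).

Not equivalent: only (⇐) holds.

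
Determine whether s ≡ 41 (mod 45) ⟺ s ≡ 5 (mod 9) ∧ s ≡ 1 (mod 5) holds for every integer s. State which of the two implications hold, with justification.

The biconditional holds.

(→) Suppose s ≡ 41 (mod 45); write s = 45j + 41. Since 9 ∣ 45, reducing mod 9 gives s ≡ 41 ≡ 5 (mod 9); since 5 ∣ 45, reducing mod 5 gives s ≡ 41 ≡ 1 (mod 5).

(←) Conversely, if s ≡ 5 (mod 9) and s ≡ 1 (mod 5), then by the Chinese remainder theorem s ≡ 41 (mod 45). This is exactly s ≡ 41 (mod 45).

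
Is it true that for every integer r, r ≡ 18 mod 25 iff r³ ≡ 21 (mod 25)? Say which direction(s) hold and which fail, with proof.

Neither implication holds.

(⇒) This fails: take r = 18. Then 18 ≡ 18 (mod 25), but 18³ = 5832 ≡ 7 (mod 25), not 21.

(⇐) This fails: take r = 16. Then 16³ = 4096 ≡ 21 (mod 25), yet 16 ≡ 16 (mod 25), not 18.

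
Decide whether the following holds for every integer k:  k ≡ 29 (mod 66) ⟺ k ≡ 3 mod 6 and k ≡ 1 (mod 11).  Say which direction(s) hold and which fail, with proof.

(⟹) This fails: k = 29 gives 29 ≡ 29 (mod 66) but 29 ≡ 5 (mod 6), so the conjunction on the right does not hold.

(⟸) This fails: k = 45 satisfies both congruences on the right (45 ≡ 3 mod 6 and 45 ≡ 1 mod 11) yet 45 ≡ 45 (mod 66), not 29.

Neither implication holds.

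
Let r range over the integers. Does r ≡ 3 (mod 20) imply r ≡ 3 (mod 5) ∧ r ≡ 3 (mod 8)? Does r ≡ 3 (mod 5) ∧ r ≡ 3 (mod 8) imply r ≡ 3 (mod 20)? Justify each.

[⇒] This fails: r = 23 gives 23 ≡ 3 (mod 20) but 23 ≡ 7 (mod 8), so the conjunction on the right does not hold.

[⇐] Conversely, if r ≡ 3 (mod 5) and r ≡ 3 (mod 8), then by the Chinese remainder theorem r ≡ 3 (mod 40). Since 3 ≡ 3 (mod 20) and 20 ∣ 40, we get r ≡ 3 (mod 20).

Not equivalent: only (⇐) holds.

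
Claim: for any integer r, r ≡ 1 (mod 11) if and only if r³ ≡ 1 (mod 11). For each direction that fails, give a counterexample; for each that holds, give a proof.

(→) Suppose r ≡ 1 (mod 11). Write r = 11j + 1. Then (11j + 1)³ = 1331j³ + 363j² + 33j + 1 = 11(121j³ + 33j² + 3j) + 1, so r³ ≡ 1 (mod 11).

(←) Conversely, suppose r³ ≡ 1 (mod 11). The only residue r in {0, …, 10} with r³ ≡ 1 (mod 11) is r = 1, so r ≡ 1 (mod 11).

Both implications hold.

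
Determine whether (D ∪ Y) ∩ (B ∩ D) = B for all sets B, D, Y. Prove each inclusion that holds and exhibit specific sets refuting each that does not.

(⊆) holds; (⊇) fails.

(⊇) This inclusion fails. Take B = {1}, D = ∅, Y = ∅; then 1 ∈ B but 1 ∉ (D ∪ Y) ∩ (B ∩ D).

(⊆) Let x ∈ (D ∪ Y) ∩ (B ∩ D). Then either x ∈ B ∩ D and x ∉ Y; or x ∈ B ∩ D ∩ Y. In each case x ∈ B, so (D ∪ Y) ∩ (B ∩ D) ⊆ B.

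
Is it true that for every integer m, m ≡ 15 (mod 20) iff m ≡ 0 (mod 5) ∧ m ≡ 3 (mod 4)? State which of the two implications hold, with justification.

Both directions hold; the statement is true.

(⟹) Suppose m ≡ 15 (mod 20); write m = 20j + 15. Since 5 ∣ 20, reducing mod 5 gives m ≡ 15 ≡ 0 (mod 5); since 4 ∣ 20, reducing mod 4 gives m ≡ 15 ≡ 3 (mod 4).

(⟸) Conversely, if m ≡ 0 (mod 5) and m ≡ 3 (mod 4), then by the Chinese remainder theorem m ≡ 15 (mod 20). This is exactly m ≡ 15 (mod 20).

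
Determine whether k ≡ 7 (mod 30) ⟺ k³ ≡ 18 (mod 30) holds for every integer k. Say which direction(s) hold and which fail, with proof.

[⇒] This fails: take k = 7. Then 7 ≡ 7 (mod 30), but 7³ = 343 ≡ 13 (mod 30), not 18.

[⇐] This fails: take k = 12. Then 12³ = 1728 ≡ 18 (mod 30), yet 12 ≡ 12 (mod 30), not 7.

Neither direction holds.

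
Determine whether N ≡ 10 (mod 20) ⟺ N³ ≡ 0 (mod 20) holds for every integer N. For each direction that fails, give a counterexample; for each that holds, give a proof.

[⇐] This fails: take N = 0. Then 0³ = 0 ≡ 0 (mod 20), yet 0 ≡ 0 (mod 20), not 10.

[⇒] Suppose N ≡ 10 (mod 20). Write N = 20j + 10. Then (20j + 10)³ = 8000j³ + 12000j² + 6000j + 1000 = 20(400j³ + 600j² + 300j + 50) + 0, so N³ ≡ 0 (mod 20).

Not equivalent: only (⇒) holds.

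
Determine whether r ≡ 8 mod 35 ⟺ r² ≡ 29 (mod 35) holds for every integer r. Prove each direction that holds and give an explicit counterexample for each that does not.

Not equivalent: only (⇒) holds.

Forward direction. Suppose r ≡ 8 mod 35. Write r = 35j + 8. Then (35j + 8)² = 1225j² + 560j + 64 = 35(35j² + 16j + 1) + 29, so r² ≡ 29 (mod 35).

Converse. This fails: take r = 13. Then 13² = 169 ≡ 29 (mod 35), yet 13 ≡ 13 (mod 35), not 8.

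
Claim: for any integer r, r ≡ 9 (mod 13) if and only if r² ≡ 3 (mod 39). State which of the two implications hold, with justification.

[⇒] This fails: take r = 22. Then 22 ≡ 9 (mod 13), but 22² = 484 ≡ 16 (mod 39), not 3.

[⇐] This fails: take r = 30. Then 30² = 900 ≡ 3 (mod 39), yet 30 ≡ 4 (mod 13), not 9.

Neither direction holds.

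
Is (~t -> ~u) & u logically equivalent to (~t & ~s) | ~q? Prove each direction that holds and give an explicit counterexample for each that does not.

Neither direction holds.

[⇒] This fails. Under u = T, t = T, s = F, q = T, the left side is true but the right side is false.

[⇐] This fails. Under u = F, t = F, s = F, q = F, the left side is false but the right side is true.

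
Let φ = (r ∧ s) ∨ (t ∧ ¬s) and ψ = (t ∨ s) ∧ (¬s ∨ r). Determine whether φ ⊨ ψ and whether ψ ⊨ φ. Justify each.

Equivalent; both directions hold.

[⇒] Assume the antecedent. If s is true, the antecedent forces (s = T, r = T, t = F) or (s = T, r = T, t = T), and (t ∨ s) ∧ (¬s ∨ r) holds there. If s is false, the antecedent forces (s = F, r = F, t = T) or (s = F, r = T, t = T), and (t ∨ s) ∧ (¬s ∨ r) holds there. Either way (t ∨ s) ∧ (¬s ∨ r) holds.

[⇐] Assume the antecedent. If s is true, the antecedent forces (s = T, r = T, t = F) or (s = T, r = T, t = T), and (r ∧ s) ∨ (t ∧ ¬s) holds there. If s is false, the antecedent forces (s = F, r = F, t = T) or (s = F, r = T, t = T), and (r ∧ s) ∨ (t ∧ ¬s) holds there. Either way (r ∧ s) ∨ (t ∧ ¬s) holds.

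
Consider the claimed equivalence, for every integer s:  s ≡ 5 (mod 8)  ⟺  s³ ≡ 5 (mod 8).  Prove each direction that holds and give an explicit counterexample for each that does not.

Both directions hold; the statement is true.

[⇒] Suppose s ≡ 5 (mod 8). Write s = 8j + 5. Then (8j + 5)³ = 512j³ + 960j² + 600j + 125 = 8(64j³ + 120j² + 75j + 15) + 5, so s³ ≡ 5 (mod 8).

[⇐] Conversely, suppose s³ ≡ 5 (mod 8). The only residue r in {0, …, 7} with r³ ≡ 5 (mod 8) is r = 5, so s ≡ 5 (mod 8).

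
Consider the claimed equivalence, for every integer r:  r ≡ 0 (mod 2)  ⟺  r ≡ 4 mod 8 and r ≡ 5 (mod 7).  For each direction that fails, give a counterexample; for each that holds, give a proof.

Not equivalent: only (⇐) holds.

(⟹) This fails: r = 0 gives 0 ≡ 0 (mod 2) but 0 ≡ 0 (mod 8), so the conjunction on the right does not hold.

(⟸) Conversely, if r ≡ 4 (mod 8) and r ≡ 5 (mod 7), then by the Chinese remainder theorem r ≡ 12 (mod 56). Since 12 ≡ 0 (mod 2) and 2 ∣ 56, we get r ≡ 0 (mod 2).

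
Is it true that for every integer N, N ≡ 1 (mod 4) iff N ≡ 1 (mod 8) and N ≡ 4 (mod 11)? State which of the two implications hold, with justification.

(⟸) If N ≡ 1 (mod 8) and N ≡ 4 (mod 11), then by the Chinese remainder theorem N ≡ 81 (mod 88). Since 81 ≡ 1 (mod 4) and 4 ∣ 88, we get N ≡ 1 (mod 4).

(⟹) This fails: N = 1 gives 1 ≡ 1 (mod 4) but 1 ≡ 1 (mod 11), so the conjunction on the right does not hold.

Not equivalent: only (⇐) holds.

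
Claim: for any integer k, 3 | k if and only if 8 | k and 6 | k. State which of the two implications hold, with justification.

Only the reverse direction holds.

[⇒] This fails: take k = 3. Certainly 3 ∣ 3, but 8 ∤ 3.

[⇐] Suppose 8 ∣ k and 6 ∣ k. Any common multiple of 8 and 6 is a multiple of their lcm; here lcm(8, 6) = 8·6/gcd(8, 6) = 48/2 = 24, so 24 ∣ k. Since 3 ∣ 24, it follows that 3 ∣ k.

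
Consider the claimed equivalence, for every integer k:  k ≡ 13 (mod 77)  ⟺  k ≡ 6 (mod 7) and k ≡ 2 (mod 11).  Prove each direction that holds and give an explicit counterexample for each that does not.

(⇒) Suppose k ≡ 13 (mod 77); write k = 77j + 13. Since 7 ∣ 77, reducing mod 7 gives k ≡ 13 ≡ 6 (mod 7); since 11 ∣ 77, reducing mod 11 gives k ≡ 13 ≡ 2 (mod 11).

(⇐) Conversely, if k ≡ 6 (mod 7) and k ≡ 2 (mod 11), then by the Chinese remainder theorem k ≡ 13 (mod 77). This is exactly k ≡ 13 (mod 77).

Equivalent; both directions hold.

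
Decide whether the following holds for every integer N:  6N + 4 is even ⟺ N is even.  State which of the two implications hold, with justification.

Forward direction. This fails: take N = 5. Then 6N + 4 = 34, which is even, yet N = 5 is odd, not even.

Converse. Suppose N is even. Since 6 is even, 6N is even for every N, so 6N + 4 has the same parity as 4, which is even. Hence 6N + 4 is even.

The forward direction fails; the converse holds.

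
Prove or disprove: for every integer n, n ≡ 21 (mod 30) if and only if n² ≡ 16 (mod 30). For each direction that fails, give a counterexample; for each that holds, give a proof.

(⟹) This fails: take n = 21. Then 21 ≡ 21 (mod 30), but 21² = 441 ≡ 21 (mod 30), not 16.

(⟸) This fails: take n = 4. Then 4² = 16 ≡ 16 (mod 30), yet 4 ≡ 4 (mod 30), not 21.

Both directions fail.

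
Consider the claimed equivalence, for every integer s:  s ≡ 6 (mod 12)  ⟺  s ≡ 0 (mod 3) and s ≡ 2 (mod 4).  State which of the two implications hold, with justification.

Both directions hold.

(⟹) Suppose s ≡ 6 (mod 12); write s = 12j + 6. Since 3 ∣ 12, reducing mod 3 gives s ≡ 6 ≡ 0 (mod 3); since 4 ∣ 12, reducing mod 4 gives s ≡ 6 ≡ 2 (mod 4).

(⟸) Conversely, if s ≡ 0 (mod 3) and s ≡ 2 (mod 4), then by the Chinese remainder theorem s ≡ 6 (mod 12). This is exactly s ≡ 6 (mod 12).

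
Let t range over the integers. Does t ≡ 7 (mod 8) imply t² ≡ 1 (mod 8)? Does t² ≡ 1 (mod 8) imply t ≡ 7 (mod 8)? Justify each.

Not equivalent: only (⇒) holds.

(⇐) This fails: take t = 1. Then 1² = 1 ≡ 1 (mod 8), yet 1 ≡ 1 (mod 8), not 7.

(⇒) Suppose t ≡ 7 (mod 8). Write t = 8j + 7. Then (8j + 7)² = 64j² + 112j + 49 = 8(8j² + 14j + 6) + 1, so t² ≡ 1 (mod 8).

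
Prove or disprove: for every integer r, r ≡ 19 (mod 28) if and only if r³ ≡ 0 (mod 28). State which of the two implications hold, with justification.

(→) This fails: take r = 19. Then 19 ≡ 19 (mod 28), but 19³ = 6859 ≡ 27 (mod 28), not 0.

(←) This fails: take r = 0. Then 0³ = 0 ≡ 0 (mod 28), yet 0 ≡ 0 (mod 28), not 19.

Both directions fail.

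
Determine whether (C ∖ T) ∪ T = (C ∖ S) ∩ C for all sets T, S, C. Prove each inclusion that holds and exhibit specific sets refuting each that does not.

Forward inclusion. This inclusion fails. Take T = {1}, S = ∅, C = ∅; then 1 ∈ (C ∖ T) ∪ T but 1 ∉ (C ∖ S) ∩ C.

Reverse inclusion. Let x ∈ (C ∖ S) ∩ C. Then either x ∈ C and x ∉ T, S; or x ∈ T ∩ C and x ∉ S. In each case x ∈ (C ∖ T) ∪ T, so (C ∖ S) ∩ C ⊆ (C ∖ T) ∪ T.

(⊆) fails; (⊇) holds.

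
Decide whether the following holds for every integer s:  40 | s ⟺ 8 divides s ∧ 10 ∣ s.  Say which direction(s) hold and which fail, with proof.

[⇒] If 40 ∣ s, write s = 40q. Since 40 = 5·8, s = 8·(5q), so 8 ∣ s; and since 40 = 4·10, s = 10·(4q), so 10 ∣ s.

[⇐] Suppose 8 ∣ s and 10 ∣ s. Any common multiple of 8 and 10 is a multiple of their lcm; here lcm(8, 10) = 8·10/gcd(8, 10) = 80/2 = 40, so 40 ∣ s.

Both directions hold; the statement is true.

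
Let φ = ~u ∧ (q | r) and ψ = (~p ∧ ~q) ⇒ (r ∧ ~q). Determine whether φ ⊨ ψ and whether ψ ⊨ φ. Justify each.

Not equivalent: only (⇒) holds.

Forward direction. Assume the antecedent. If r is true, (~p ∧ ~q) ⇒ (r ∧ ~q) reduces to true regardless of the other variables. If r is false, the antecedent forces (r = F, q = T, p = F, u = F) or (r = F, q = T, p = T, u = F), and (~p ∧ ~q) ⇒ (r ∧ ~q) holds there. Either way (~p ∧ ~q) ⇒ (r ∧ ~q) holds.

Converse. This fails. Under r = F, q = F, p = T, u = F, the left side is false but the right side is true.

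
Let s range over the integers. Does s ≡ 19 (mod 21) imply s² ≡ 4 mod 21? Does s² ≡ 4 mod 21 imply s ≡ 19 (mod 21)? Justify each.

(⇒) holds; (⇐) fails.

Forward direction. Suppose s ≡ 19 (mod 21). Write s = 21j + 19. Then (21j + 19)² = 441j² + 798j + 361 = 21(21j² + 38j + 17) + 4, so s² ≡ 4 (mod 21).

Converse. This fails: take s = 2. Then 2² = 4 ≡ 4 (mod 21), yet 2 ≡ 2 (mod 21), not 19.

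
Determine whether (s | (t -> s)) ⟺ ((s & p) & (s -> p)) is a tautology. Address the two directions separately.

Only the converse holds.

[⇐] Assume the antecedent. If p is true, the antecedent forces (p = T, t = F, s = T) or (p = T, t = T, s = T), and s | (t -> s) holds there. If p is false, the antecedent cannot hold. Either way s | (t -> s) holds.

[⇒] This fails. Under p = F, t = F, s = F, the left side is true but the right side is false.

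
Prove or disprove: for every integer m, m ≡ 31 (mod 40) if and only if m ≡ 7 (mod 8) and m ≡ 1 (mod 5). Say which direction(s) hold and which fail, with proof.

(←) If m ≡ 7 (mod 8) and m ≡ 1 (mod 5), then by the Chinese remainder theorem m ≡ 31 (mod 40). This is exactly m ≡ 31 (mod 40).

(→) Suppose m ≡ 31 (mod 40); write m = 40j + 31. Since 8 ∣ 40, reducing mod 8 gives m ≡ 31 ≡ 7 (mod 8); since 5 ∣ 40, reducing mod 5 gives m ≡ 31 ≡ 1 (mod 5).

Both directions hold.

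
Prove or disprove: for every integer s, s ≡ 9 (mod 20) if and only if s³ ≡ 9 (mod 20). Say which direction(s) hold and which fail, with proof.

Equivalent; both directions hold.

(⇒) Suppose s ≡ 9 (mod 20). Write s = 20j + 9. Then (20j + 9)³ = 8000j³ + 10800j² + 4860j + 729 = 20(400j³ + 540j² + 243j + 36) + 9, so s³ ≡ 9 (mod 20).

(⇐) Conversely, suppose s³ ≡ 9 (mod 20). The only residue r in {0, …, 19} with r³ ≡ 9 (mod 20) is r = 9, so s ≡ 9 (mod 20).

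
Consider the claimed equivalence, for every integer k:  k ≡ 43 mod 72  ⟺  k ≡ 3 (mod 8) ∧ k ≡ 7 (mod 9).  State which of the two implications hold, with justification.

Forward direction. Suppose k ≡ 43 (mod 72); write k = 72j + 43. Since 8 ∣ 72, reducing mod 8 gives k ≡ 43 ≡ 3 (mod 8); since 9 ∣ 72, reducing mod 9 gives k ≡ 43 ≡ 7 (mod 9).

Converse. If k ≡ 3 (mod 8) and k ≡ 7 (mod 9), then by the Chinese remainder theorem k ≡ 43 (mod 72). This is exactly k ≡ 43 (mod 72).

Both directions hold; the statement is true.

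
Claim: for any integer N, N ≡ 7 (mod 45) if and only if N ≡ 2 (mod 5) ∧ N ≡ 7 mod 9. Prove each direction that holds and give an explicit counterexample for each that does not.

Both directions hold.

Forward direction. Suppose N ≡ 7 (mod 45); write N = 45j + 7. Since 5 ∣ 45, reducing mod 5 gives N ≡ 7 ≡ 2 (mod 5); since 9 ∣ 45, reducing mod 9 gives N ≡ 7 (mod 9).

Converse. If N ≡ 2 (mod 5) and N ≡ 7 (mod 9), then by the Chinese remainder theorem N ≡ 7 (mod 45). This is exactly N ≡ 7 (mod 45).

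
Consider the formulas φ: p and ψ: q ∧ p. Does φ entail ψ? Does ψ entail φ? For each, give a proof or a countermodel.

The forward direction fails; the converse holds.

(⟹) This fails. Under q = F, p = T, the left side is true but the right side is false.

(⟸) Assume the antecedent. If q is true, the antecedent forces (q = T, p = T), and p holds there. If q is false, the antecedent cannot hold. Either way p holds.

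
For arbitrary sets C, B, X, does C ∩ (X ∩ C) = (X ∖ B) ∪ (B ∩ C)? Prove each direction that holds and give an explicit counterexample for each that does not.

(⊆) Let x ∈ C ∩ (X ∩ C). Then either x ∈ C ∩ X and x ∉ B; or x ∈ C ∩ B ∩ X. In each case x ∈ (X ∖ B) ∪ (B ∩ C), so C ∩ (X ∩ C) ⊆ (X ∖ B) ∪ (B ∩ C).

(⊇) This inclusion fails. Take C = {1}, B = {1}, X = ∅; then 1 ∈ (X ∖ B) ∪ (B ∩ C) but 1 ∉ C ∩ (X ∩ C).

Only the forward inclusion holds.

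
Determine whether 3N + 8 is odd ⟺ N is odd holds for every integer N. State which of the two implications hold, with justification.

(→) Suppose 3N + 8 is odd. Since 3 is odd, 3N and N have the same parity, so 3N + 8 ≡ N + 8 (mod 2). As 8 is even, 3N + 8 is odd exactly when N is odd. Thus N is odd.

(←) Conversely, suppose N is odd; write N = 2j + 1. Then 3N + 8 = 3·(2j + 1) + 8 = 2·3j + 11, which is odd.

Equivalent; both directions hold.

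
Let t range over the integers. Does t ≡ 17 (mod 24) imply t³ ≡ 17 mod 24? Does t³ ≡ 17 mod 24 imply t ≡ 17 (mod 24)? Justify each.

Forward direction. Suppose t ≡ 17 (mod 24). Write t = 24j + 17. Then (24j + 17)³ = 13824j³ + 29376j² + 20808j + 4913 = 24(576j³ + 1224j² + 867j + 204) + 17, so t³ ≡ 17 (mod 24).

Converse. Suppose t³ ≡ 17 (mod 24). The only residue r in {0, …, 23} with r³ ≡ 17 (mod 24) is r = 17, so t ≡ 17 (mod 24).

The biconditional holds.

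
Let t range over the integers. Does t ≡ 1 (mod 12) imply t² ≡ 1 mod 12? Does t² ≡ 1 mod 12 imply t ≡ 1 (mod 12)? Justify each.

Only the forward direction holds.

(⇒) Suppose t ≡ 1 (mod 12). Write t = 12j + 1. Then (12j + 1)² = 144j² + 24j + 1 = 12(12j² + 2j) + 1, so t² ≡ 1 (mod 12).

(⇐) This fails: take t = 5. Then 5² = 25 ≡ 1 (mod 12), yet 5 ≡ 5 (mod 12), not 1.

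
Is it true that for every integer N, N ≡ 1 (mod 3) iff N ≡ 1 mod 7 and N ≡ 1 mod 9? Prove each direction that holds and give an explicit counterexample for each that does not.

(→) This fails: N = 4 gives 4 ≡ 1 (mod 3) but 4 ≡ 4 (mod 7), so the conjunction on the right does not hold.

(←) Conversely, if N ≡ 1 (mod 7) and N ≡ 1 (mod 9), then by the Chinese remainder theorem N ≡ 1 (mod 63). Since 1 ≡ 1 (mod 3) and 3 ∣ 63, we get N ≡ 1 (mod 3).

Only the converse holds.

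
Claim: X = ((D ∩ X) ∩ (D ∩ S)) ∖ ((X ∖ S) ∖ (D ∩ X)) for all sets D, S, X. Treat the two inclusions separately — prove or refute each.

Forward inclusion. This inclusion fails. Take D = ∅, S = ∅, X = {1}; then 1 ∈ X but 1 ∉ ((D ∩ X) ∩ (D ∩ S)) ∖ ((X ∖ S) ∖ (D ∩ X)).

Reverse inclusion. Let x ∈ ((D ∩ X) ∩ (D ∩ S)) ∖ ((X ∖ S) ∖ (D ∩ X)). Then x ∈ D ∩ S ∩ X, from which x ∈ X.

The sets are not equal: only the reverse inclusion holds.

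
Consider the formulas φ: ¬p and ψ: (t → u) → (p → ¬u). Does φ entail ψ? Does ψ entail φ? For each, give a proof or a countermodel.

Forward direction. Assume the antecedent. If p is true, the antecedent cannot hold. If p is false, (t → u) → (p → ¬u) reduces to true regardless of the other variables. Either way (t → u) → (p → ¬u) holds.

Converse. This fails. Under p = T, t = F, u = F, the left side is false but the right side is true.

(⇒) holds; (⇐) fails.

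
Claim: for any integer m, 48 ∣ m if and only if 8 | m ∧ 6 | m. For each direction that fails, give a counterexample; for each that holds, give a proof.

Forward direction. If 48 ∣ m, write m = 48q. Since 48 = 6·8, m = 8·(6q), so 8 ∣ m; and since 48 = 8·6, m = 6·(8q), so 6 ∣ m.

Converse. This fails: take m = 24. Both 8 ∣ 24 and 6 ∣ 24, yet 24 is not a multiple of 48 (since 24 = 0·48 + 24), so 48 ∤ 24.

Only the forward direction holds.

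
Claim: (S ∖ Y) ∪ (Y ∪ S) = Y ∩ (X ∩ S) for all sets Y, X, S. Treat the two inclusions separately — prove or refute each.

(⟹) This inclusion fails. Take Y = {1}, X = ∅, S = ∅; then 1 ∈ (S ∖ Y) ∪ (Y ∪ S) but 1 ∉ Y ∩ (X ∩ S).

(⟸) Let x ∈ Y ∩ (X ∩ S). Then x ∈ Y ∩ X ∩ S, from which x ∈ (S ∖ Y) ∪ (Y ∪ S).

The sets are not equal: only the reverse inclusion holds.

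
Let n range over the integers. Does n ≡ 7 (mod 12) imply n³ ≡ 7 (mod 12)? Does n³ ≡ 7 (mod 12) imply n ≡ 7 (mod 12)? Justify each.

(⟹) Suppose n ≡ 7 (mod 12). Write n = 12j + 7. Then (12j + 7)³ = 1728j³ + 3024j² + 1764j + 343 = 12(144j³ + 252j² + 147j + 28) + 7, so n³ ≡ 7 (mod 12).

(⟸) For the converse, argue contrapositively. If n ≢ 7 (mod 12), then n is congruent to one of 0, 1, 2, 3, 4, 5, 6, 8, 9, 10, 11 modulo 12, and these give n³ ≡ 0, 1, 8, 3, 4, 5, 0, 8, 9, 4, 11 respectively — never 7.

The biconditional holds.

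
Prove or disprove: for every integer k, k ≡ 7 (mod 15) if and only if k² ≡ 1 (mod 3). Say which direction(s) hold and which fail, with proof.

(⟹) Suppose k ≡ 7 (mod 15). Then k² ≡ 7² = 49 (mod 15), and since 3 ∣ 15, also k² ≡ 1 (mod 3).

(⟸) This fails: take k = 1. Then 1² = 1 ≡ 1 (mod 3), yet 1 ≡ 1 (mod 15), not 7.

The forward direction holds; the converse fails.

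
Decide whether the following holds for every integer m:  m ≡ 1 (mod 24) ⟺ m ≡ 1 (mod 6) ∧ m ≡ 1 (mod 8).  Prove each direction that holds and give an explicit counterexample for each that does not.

(⟹) Suppose m ≡ 1 (mod 24); write m = 24j + 1. Since 6 ∣ 24, reducing mod 6 gives m ≡ 1 (mod 6); since 8 ∣ 24, reducing mod 8 gives m ≡ 1 (mod 8).

(⟸) Conversely, if m ≡ 1 (mod 6) and m ≡ 1 (mod 8), then by the Chinese remainder theorem m ≡ 1 (mod 24). This is exactly m ≡ 1 (mod 24).

Both directions hold; the statement is true.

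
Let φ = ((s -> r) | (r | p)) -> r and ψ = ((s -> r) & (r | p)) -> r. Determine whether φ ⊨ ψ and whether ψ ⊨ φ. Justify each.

Only the forward direction holds.

(→) Assume the antecedent. If s is true, ((s -> r) & (r | p)) -> r reduces to true regardless of the other variables. If s is false, the antecedent forces (s = F, p = F, r = T) or (s = F, p = T, r = T), and ((s -> r) & (r | p)) -> r holds there. Either way ((s -> r) & (r | p)) -> r holds.

(←) This fails. Under s = F, p = F, r = F, the left side is false but the right side is true.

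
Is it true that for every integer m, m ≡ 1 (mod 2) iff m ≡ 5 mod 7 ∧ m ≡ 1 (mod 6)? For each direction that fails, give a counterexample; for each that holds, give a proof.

The forward direction fails; the converse holds.

[⇒] This fails: m = 1 gives 1 ≡ 1 (mod 2) but 1 ≡ 1 (mod 7), so the conjunction on the right does not hold.

[⇐] Conversely, if m ≡ 5 (mod 7) and m ≡ 1 (mod 6), then by the Chinese remainder theorem m ≡ 19 (mod 42). Since 19 ≡ 1 (mod 2) and 2 ∣ 42, we get m ≡ 1 (mod 2).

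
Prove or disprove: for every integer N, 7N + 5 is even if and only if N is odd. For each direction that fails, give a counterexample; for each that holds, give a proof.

(⟹) Suppose 7N + 5 is even. Since 7 is odd, 7N and N have the same parity, so 7N + 5 ≡ N + 5 (mod 2). As 5 is odd, 7N + 5 is even exactly when N is odd. Thus N is odd.

(⟸) Conversely, suppose N is odd; write N = 2j + 1. Then 7N + 5 = 7·(2j + 1) + 5 = 2·7j + 12, which is even.

The biconditional holds.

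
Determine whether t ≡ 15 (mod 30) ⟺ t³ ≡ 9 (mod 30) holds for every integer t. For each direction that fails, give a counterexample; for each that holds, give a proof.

(⟹) This fails: take t = 15. Then 15 ≡ 15 (mod 30), but 15³ = 3375 ≡ 15 (mod 30), not 9.

(⟸) This fails: take t = 9. Then 9³ = 729 ≡ 9 (mod 30), yet 9 ≡ 9 (mod 30), not 15.

(⇒) fails and (⇐) fails.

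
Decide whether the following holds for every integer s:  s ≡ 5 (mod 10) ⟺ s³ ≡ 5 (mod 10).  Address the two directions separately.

(←) For the converse, argue contrapositively. If s ≢ 5 (mod 10), then s is congruent to one of 0, 1, 2, 3, 4, 6, 7, 8, 9 modulo 10, and these give s³ ≡ 0, 1, 8, 7, 4, 6, 3, 2, 9 respectively — never 5.

(→) Suppose s ≡ 5 (mod 10). Write s = 10j + 5. Then (10j + 5)³ = 1000j³ + 1500j² + 750j + 125 = 10(100j³ + 150j² + 75j + 12) + 5, so s³ ≡ 5 (mod 10).

Both directions hold.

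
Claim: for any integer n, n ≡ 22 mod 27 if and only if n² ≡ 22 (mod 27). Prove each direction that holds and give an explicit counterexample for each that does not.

Both directions fail.

(→) This fails: take n = 22. Then 22 ≡ 22 (mod 27), but 22² = 484 ≡ 25 (mod 27), not 22.

(←) This fails: take n = 7. Then 7² = 49 ≡ 22 (mod 27), yet 7 ≡ 7 (mod 27), not 22.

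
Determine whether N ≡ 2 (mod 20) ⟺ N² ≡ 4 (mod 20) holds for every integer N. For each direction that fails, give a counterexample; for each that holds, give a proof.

(←) This fails: take N = 8. Then 8² = 64 ≡ 4 (mod 20), yet 8 ≡ 8 (mod 20), not 2.

(→) Suppose N ≡ 2 (mod 20). Write N = 20j + 2. Then (20j + 2)² = 400j² + 80j + 4 = 20(20j² + 4j) + 4, so N² ≡ 4 (mod 20).

Only the forward implication holds.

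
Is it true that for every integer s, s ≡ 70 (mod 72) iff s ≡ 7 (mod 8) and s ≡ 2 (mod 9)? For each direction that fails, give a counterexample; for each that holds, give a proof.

Both directions fail.

Forward direction. This fails: s = 70 gives 70 ≡ 70 (mod 72) but 70 ≡ 6 (mod 8), so the conjunction on the right does not hold.

Converse. This fails: s = 47 satisfies both congruences on the right (47 ≡ 7 mod 8 and 47 ≡ 2 mod 9) yet 47 ≡ 47 (mod 72), not 70.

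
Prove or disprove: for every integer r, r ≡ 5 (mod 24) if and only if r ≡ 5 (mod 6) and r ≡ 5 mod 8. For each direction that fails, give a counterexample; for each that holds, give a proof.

Both implications hold.

Forward direction. Suppose r ≡ 5 (mod 24); write r = 24j + 5. Since 6 ∣ 24, reducing mod 6 gives r ≡ 5 (mod 6); since 8 ∣ 24, reducing mod 8 gives r ≡ 5 (mod 8).

Converse. If r ≡ 5 (mod 6) and r ≡ 5 (mod 8), then by the Chinese remainder theorem r ≡ 5 (mod 24). This is exactly r ≡ 5 (mod 24).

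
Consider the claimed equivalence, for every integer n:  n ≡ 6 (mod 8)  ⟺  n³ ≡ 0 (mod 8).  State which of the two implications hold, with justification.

(⟹) Suppose n ≡ 6 (mod 8). Write n = 8j + 6. Then (8j + 6)³ = 512j³ + 1152j² + 864j + 216 = 8(64j³ + 144j² + 108j + 27) + 0, so n³ ≡ 0 (mod 8).

(⟸) This fails: take n = 0. Then 0³ = 0 ≡ 0 (mod 8), yet 0 ≡ 0 (mod 8), not 6.

Only the forward direction holds.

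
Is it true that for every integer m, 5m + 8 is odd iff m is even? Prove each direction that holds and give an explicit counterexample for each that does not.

(⟹) This fails: m = 5 gives 5m + 8 = 33, which is odd, but 5 is odd, not even.

(⟸) This also fails: m = 6 is even, but 5m + 8 = 38 is even, not odd.

Both directions fail.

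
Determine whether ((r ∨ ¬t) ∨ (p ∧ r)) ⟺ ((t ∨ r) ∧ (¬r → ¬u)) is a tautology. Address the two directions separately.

Neither direction holds.

(→) This fails. Under p = F, t = F, u = F, r = F, the left side is true but the right side is false.

(←) This fails. Under p = F, t = T, u = F, r = F, the left side is false but the right side is true.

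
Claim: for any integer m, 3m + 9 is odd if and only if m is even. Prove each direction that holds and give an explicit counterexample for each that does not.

(⇒) Suppose 3m + 9 is odd. Since 3 is odd, 3m and m have the same parity, so 3m + 9 ≡ m + 9 (mod 2). As 9 is odd, 3m + 9 is odd exactly when m is even. Thus m is even.

(⇐) Conversely, suppose m is even; write m = 2j. Then 3m + 9 = 3·(2j) + 9 = 2·3j + 9, which is odd.

Both implications hold.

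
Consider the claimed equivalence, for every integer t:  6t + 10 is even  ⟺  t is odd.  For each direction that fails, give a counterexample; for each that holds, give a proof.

(⟹) This fails: take t = 6. Then 6t + 10 = 46, which is even, yet t = 6 is even, not odd.

(⟸) Suppose t is odd. Since 6 is even, 6t is even for every t, so 6t + 10 has the same parity as 10, which is even. Hence 6t + 10 is even.

Not equivalent: only (⇐) holds.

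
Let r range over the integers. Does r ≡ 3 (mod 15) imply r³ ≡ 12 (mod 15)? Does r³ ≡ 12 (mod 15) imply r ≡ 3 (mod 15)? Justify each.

Equivalent; both directions hold.

(⇒) Suppose r ≡ 3 (mod 15). Write r = 15j + 3. Then (15j + 3)³ = 3375j³ + 2025j² + 405j + 27 = 15(225j³ + 135j² + 27j + 1) + 12, so r³ ≡ 12 (mod 15).

(⇐) Conversely, suppose r³ ≡ 12 (mod 15). The only residue r in {0, …, 14} with r³ ≡ 12 (mod 15) is r = 3, so r ≡ 3 (mod 15).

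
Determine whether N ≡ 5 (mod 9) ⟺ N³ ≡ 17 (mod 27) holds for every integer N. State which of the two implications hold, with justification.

Both implications hold.

(←) The residues r modulo 27 with r³ ≡ 17 (mod 27) are exactly {5, 14, 23}, and each is ≡ 5 (mod 9).

(→) Suppose N ≡ 5 (mod 9). Working modulo 27, N ∈ {5, 14, 23}; for each such r, r³ ≡ 17 (mod 27).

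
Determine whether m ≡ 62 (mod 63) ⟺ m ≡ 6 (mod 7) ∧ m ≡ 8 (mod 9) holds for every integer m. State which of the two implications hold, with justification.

Equivalent; both directions hold.

Forward direction. Suppose m ≡ 62 (mod 63); write m = 63j + 62. Since 7 ∣ 63, reducing mod 7 gives m ≡ 62 ≡ 6 (mod 7); since 9 ∣ 63, reducing mod 9 gives m ≡ 62 ≡ 8 (mod 9).

Converse. If m ≡ 6 (mod 7) and m ≡ 8 (mod 9), then by the Chinese remainder theorem m ≡ 62 (mod 63). This is exactly m ≡ 62 (mod 63).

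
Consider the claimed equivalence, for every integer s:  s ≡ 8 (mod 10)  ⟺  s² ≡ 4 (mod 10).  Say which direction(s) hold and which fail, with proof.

Forward direction. Suppose s ≡ 8 (mod 10). Write s = 10j + 8. Then (10j + 8)² = 100j² + 160j + 64 = 10(10j² + 16j + 6) + 4, so s² ≡ 4 (mod 10).

Converse. This fails: take s = 2. Then 2² = 4 ≡ 4 (mod 10), yet 2 ≡ 2 (mod 10), not 8.

(⇒) holds; (⇐) fails.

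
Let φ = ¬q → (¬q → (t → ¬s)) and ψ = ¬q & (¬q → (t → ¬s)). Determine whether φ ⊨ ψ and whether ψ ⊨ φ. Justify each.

(⟹) This fails. Under s = F, q = T, t = F, the left side is true but the right side is false.

(⟸) Assume the antecedent. If s is true, the antecedent forces (s = T, q = F, t = F), and ¬q → (¬q → (t → ¬s)) holds there. If s is false, ¬q → (¬q → (t → ¬s)) reduces to true regardless of the other variables. Either way ¬q → (¬q → (t → ¬s)) holds.

(⇒) fails; (⇐) holds.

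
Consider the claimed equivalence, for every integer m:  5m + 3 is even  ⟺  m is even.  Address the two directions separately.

Forward direction. This fails: m = 7 gives 5m + 3 = 38, which is even, but 7 is odd, not even.

Converse. This also fails: m = 4 is even, but 5m + 3 = 23 is odd, not even.

Both directions fail.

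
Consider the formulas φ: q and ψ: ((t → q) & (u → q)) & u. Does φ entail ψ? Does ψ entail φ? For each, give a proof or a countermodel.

(⇒) fails; (⇐) holds.

(←) Assume the antecedent. If q is true, q reduces to true regardless of the other variables. If q is false, the antecedent cannot hold. Either way q holds.

(→) This fails. Under q = T, u = F, t = F, the left side is true but the right side is false.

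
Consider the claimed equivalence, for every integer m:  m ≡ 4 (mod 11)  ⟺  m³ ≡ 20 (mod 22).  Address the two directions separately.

Forward direction. This fails: take m = 15. Then 15 ≡ 4 (mod 11), but 15³ = 3375 ≡ 9 (mod 22), not 20.

Converse. The residues r modulo 22 with r³ ≡ 20 (mod 22) are exactly {4}, and each is ≡ 4 (mod 11).

Only the converse holds.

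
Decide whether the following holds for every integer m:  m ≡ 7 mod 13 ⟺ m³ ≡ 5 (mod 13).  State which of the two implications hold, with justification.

(⇒) holds; (⇐) fails.

(⟹) Suppose m ≡ 7 mod 13. Write m = 13j + 7. Then (13j + 7)³ = 2197j³ + 3549j² + 1911j + 343 = 13(169j³ + 273j² + 147j + 26) + 5, so m³ ≡ 5 (mod 13).

(⟸) This fails: take m = 8. Then 8³ = 512 ≡ 5 (mod 13), yet 8 ≡ 8 (mod 13), not 7.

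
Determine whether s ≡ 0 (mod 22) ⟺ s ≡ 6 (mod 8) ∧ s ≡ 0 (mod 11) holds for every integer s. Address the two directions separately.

(←) If s ≡ 6 (mod 8) and s ≡ 0 (mod 11), then by the Chinese remainder theorem s ≡ 22 (mod 88). Since 22 ≡ 0 (mod 22) and 22 ∣ 88, we get s ≡ 0 (mod 22).

(→) This fails: s = 0 gives 0 ≡ 0 (mod 22) but 0 ≡ 0 (mod 8), so the conjunction on the right does not hold.

Not equivalent: only (⇐) holds.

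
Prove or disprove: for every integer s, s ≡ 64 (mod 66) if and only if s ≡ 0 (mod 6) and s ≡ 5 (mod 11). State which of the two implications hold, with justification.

(⇒) fails and (⇐) fails.

(→) This fails: s = 64 gives 64 ≡ 64 (mod 66) but 64 ≡ 4 (mod 6), so the conjunction on the right does not hold.

(←) This fails: s = 60 satisfies both congruences on the right (60 ≡ 0 mod 6 and 60 ≡ 5 mod 11) yet 60 ≡ 60 (mod 66), not 64.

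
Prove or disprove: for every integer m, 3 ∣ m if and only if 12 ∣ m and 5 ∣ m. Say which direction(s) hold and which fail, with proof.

(⇒) This fails: take m = 3. Certainly 3 ∣ 3, but 12 ∤ 3.

(⇐) Suppose 12 ∣ m and 5 ∣ m. Any common multiple of 12 and 5 is a multiple of their lcm; here gcd(12, 5) = 1, so lcm(12, 5) = 12·5 = 60, so 60 ∣ m. Since 3 ∣ 60, it follows that 3 ∣ m.

The forward direction fails; the converse holds.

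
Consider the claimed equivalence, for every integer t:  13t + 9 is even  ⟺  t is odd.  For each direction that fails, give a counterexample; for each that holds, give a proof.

(⇐) Suppose t is odd; write t = 2j + 1. Then 13t + 9 = 13·(2j + 1) + 9 = 2·13j + 22, which is even.

(⇒) Suppose 13t + 9 is even. Since 13 is odd, 13t and t have the same parity, so 13t + 9 ≡ t + 9 (mod 2). As 9 is odd, 13t + 9 is even exactly when t is odd. Thus t is odd.

The biconditional holds.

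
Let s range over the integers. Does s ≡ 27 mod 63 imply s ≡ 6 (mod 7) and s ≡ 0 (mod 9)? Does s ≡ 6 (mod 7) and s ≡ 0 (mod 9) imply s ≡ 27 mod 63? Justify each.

[⇒] Suppose s ≡ 27 (mod 63); write s = 63j + 27. Since 7 ∣ 63, reducing mod 7 gives s ≡ 27 ≡ 6 (mod 7); since 9 ∣ 63, reducing mod 9 gives s ≡ 27 ≡ 0 (mod 9).

[⇐] Conversely, if s ≡ 6 (mod 7) and s ≡ 0 (mod 9), then by the Chinese remainder theorem s ≡ 27 (mod 63). This is exactly s ≡ 27 (mod 63).

Both directions hold.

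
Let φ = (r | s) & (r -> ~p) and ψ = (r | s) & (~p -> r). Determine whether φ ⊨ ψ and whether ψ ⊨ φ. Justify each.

Both directions fail.

[⇒] This fails. Under s = T, r = F, p = F, the left side is true but the right side is false.

[⇐] This fails. Under s = F, r = T, p = T, the left side is false but the right side is true.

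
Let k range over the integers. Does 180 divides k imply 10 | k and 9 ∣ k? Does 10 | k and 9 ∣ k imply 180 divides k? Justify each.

Only the forward implication holds.

[⇒] If 180 ∣ k, write k = 180q. Since 180 = 18·10, k = 10·(18q), so 10 ∣ k; and since 180 = 20·9, k = 9·(20q), so 9 ∣ k.

[⇐] This fails: take k = 90. Both 10 ∣ 90 and 9 ∣ 90, yet 90 is not a multiple of 180 (since 90 = 0·180 + 90), so 180 ∤ 90.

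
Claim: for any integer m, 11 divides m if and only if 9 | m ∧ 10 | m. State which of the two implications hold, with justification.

(→) This fails: take m = 11. Certainly 11 ∣ 11, but 9 ∤ 11.

(←) This fails: take m = 90. Both 9 ∣ 90 and 10 ∣ 90, yet 90 is not a multiple of 11 (since 90 = 8·11 + 2), so 11 ∤ 90.

Neither direction holds.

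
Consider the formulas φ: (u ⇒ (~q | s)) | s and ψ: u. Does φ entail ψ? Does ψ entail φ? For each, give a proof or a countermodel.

Forward direction. This fails. Under u = F, s = F, q = F, the left side is true but the right side is false.

Converse. This fails. Under u = T, s = F, q = T, the left side is false but the right side is true.

Neither direction holds.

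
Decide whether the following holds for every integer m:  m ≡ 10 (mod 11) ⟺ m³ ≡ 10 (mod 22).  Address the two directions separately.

Only the reverse direction holds.

(⟸) The residues r modulo 22 with r³ ≡ 10 (mod 22) are exactly {10}, and each is ≡ 10 (mod 11).

(⟹) This fails: take m = 21. Then 21 ≡ 10 (mod 11), but 21³ = 9261 ≡ 21 (mod 22), not 10.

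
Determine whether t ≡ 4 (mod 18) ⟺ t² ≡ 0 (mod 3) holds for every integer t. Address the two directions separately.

Neither implication holds.

Forward direction. This fails: take t = 4. Then 4 ≡ 4 (mod 18), but 4² = 16 ≡ 1 (mod 3), not 0.

Converse. This fails: take t = 0. Then 0² = 0 ≡ 0 (mod 3), yet 0 ≡ 0 (mod 18), not 4.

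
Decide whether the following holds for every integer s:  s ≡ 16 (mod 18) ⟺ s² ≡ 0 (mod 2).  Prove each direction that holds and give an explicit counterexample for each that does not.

[⇒] Suppose s ≡ 16 (mod 18). Then s² ≡ 16² = 256 (mod 18), and since 2 ∣ 18, also s² ≡ 0 (mod 2).

[⇐] This fails: take s = 0. Then 0² = 0 ≡ 0 (mod 2), yet 0 ≡ 0 (mod 18), not 16.

The forward direction holds; the converse fails.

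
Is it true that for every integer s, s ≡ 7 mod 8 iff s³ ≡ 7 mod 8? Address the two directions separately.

Both implications hold.

(⇒) Suppose s ≡ 7 mod 8. Write s = 8j + 7. Then (8j + 7)³ = 512j³ + 1344j² + 1176j + 343 = 8(64j³ + 168j² + 147j + 42) + 7, so s³ ≡ 7 (mod 8).

(⇐) Conversely, suppose s³ ≡ 7 (mod 8). The only residue r in {0, …, 7} with r³ ≡ 7 (mod 8) is r = 7, so s ≡ 7 (mod 8).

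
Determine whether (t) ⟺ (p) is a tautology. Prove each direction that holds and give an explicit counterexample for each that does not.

Neither direction holds.

[⇒] This fails. Under p = F, t = T, the left side is true but the right side is false.

[⇐] This fails. Under p = T, t = F, the left side is false but the right side is true.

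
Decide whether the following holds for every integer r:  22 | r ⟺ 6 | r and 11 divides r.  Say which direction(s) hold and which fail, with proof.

Only the converse holds.

(⟹) This fails: take r = 22. Certainly 22 ∣ 22, but 6 ∤ 22.

(⟸) Suppose 6 ∣ r and 11 ∣ r. Any common multiple of 6 and 11 is a multiple of their lcm; here gcd(6, 11) = 1, so lcm(6, 11) = 6·11 = 66, so 66 ∣ r. Since 22 ∣ 66, it follows that 22 ∣ r.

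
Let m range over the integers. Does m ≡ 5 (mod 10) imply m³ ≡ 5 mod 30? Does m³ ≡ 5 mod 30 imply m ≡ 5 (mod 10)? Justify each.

Forward direction. This fails: take m = 15. Then 15 ≡ 5 (mod 10), but 15³ = 3375 ≡ 15 (mod 30), not 5.

Converse. The residues r modulo 30 with r³ ≡ 5 (mod 30) are exactly {5}, and each is ≡ 5 (mod 10).

(⇒) fails; (⇐) holds.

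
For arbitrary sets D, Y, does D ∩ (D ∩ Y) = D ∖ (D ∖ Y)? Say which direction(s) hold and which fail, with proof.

Both inclusions hold; the sets are equal.

Forward inclusion. Let x ∈ D ∩ (D ∩ Y). Then x ∈ D ∩ Y, from which x ∈ D ∖ (D ∖ Y).

Reverse inclusion. Let x ∈ D ∖ (D ∖ Y). Then x ∈ D ∩ Y, from which x ∈ D ∩ (D ∩ Y).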